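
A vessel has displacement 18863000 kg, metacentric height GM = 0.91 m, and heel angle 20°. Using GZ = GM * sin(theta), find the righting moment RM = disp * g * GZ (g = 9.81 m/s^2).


Formula: GZ = GM * sin(theta); RM = disp * g * GZ
Step 1 — GZ = 0.91 * sin(20°) = 0.91 * 0.34202 = 0.311238 m
Step 2 — RM = 18863000 * 9.81 * 0.311238 ≈ 57593000 N·m (5 s.f.)

57593000 N·m


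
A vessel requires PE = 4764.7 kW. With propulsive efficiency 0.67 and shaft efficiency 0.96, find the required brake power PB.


Formula: PB = PE / (eta_D * eta_S)
Step 1 — combined efficiency = eta_D * eta_S = 0.67 * 0.96 = 0.6432
Step 2 — PB = 4764.7 / 0.6432 ≈ 7407.8 kW (5 s.f.)

7407.8 kW


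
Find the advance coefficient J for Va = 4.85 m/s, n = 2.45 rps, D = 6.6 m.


Formula: J = Va / (n * D)
Step 1 — n * D = 2.45 * 6.6 = 16.17
Step 2 — J = 4.85 / 16.17 ≈ 0.29994 (5 s.f.)

0.29994


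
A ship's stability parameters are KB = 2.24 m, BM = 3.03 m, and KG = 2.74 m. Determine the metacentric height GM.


Formula: GM = KB + BM - KG
Step 1 — KM = KB + BM = 2.24 + 3.03 = 5.27 m
Step 2 — GM = KM - KG = 5.27 - 2.74 = 2.53 m

2.53 m


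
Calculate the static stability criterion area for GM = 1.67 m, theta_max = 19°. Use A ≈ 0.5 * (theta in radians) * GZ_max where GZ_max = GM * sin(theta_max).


Formula: GZ_max = GM * sin(theta); Area = 0.5 * theta_rad * GZ_max
Step 1 — GZ_max = 1.67 * sin(19°) = 1.67 * 0.325568 = 0.543699 m
Step 2 — theta_rad = 19 * pi/180 = 0.331613 rad
Step 3 — Area = 0.5 * 0.331613 * 0.543699 ≈ 0.090149 m·rad (5 s.f.)

0.090149 m·rad


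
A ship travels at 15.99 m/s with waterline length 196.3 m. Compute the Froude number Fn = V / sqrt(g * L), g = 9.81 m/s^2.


Formula: Fn = V / sqrt(g * L)
Step 1 — g * L = 9.81 * 196.3 = 1925.703
Step 2 — sqrt(g * L) = sqrt(1925.703) = 43.882833
Step 3 — Fn = 15.99 / 43.882833 ≈ 0.36438 (5 s.f.)

0.36438


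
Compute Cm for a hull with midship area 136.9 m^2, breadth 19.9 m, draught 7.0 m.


Formula: Cm = Am / (B * T)
Step 1 — B * T = 19.9 * 7.0 = 139.3 m^2
Step 2 — Cm = 136.9 / 139.3 ≈ 0.98277 (5 s.f.)

0.98277


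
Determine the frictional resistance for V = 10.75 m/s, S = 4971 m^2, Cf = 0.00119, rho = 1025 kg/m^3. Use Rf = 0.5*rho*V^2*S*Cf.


Formula: Rf = 0.5 * rho * V^2 * S * Cf
Step 1 — V^2 = 10.75^2 = 115.5625
Step 2 — 0.5 * rho * V^2 = 0.5 * 1025 * 115.5625 = 59225.78125
Step 3 — Rf = 59225.78125 * 4971 * 0.00119 ≈ 350350 N (5 s.f.)

350350 N


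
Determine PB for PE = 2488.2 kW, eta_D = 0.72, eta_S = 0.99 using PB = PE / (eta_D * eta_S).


Formula: PB = PE / (eta_D * eta_S)
Step 1 — combined efficiency = eta_D * eta_S = 0.72 * 0.99 = 0.7128
Step 2 — PB = 2488.2 / 0.7128 ≈ 3490.7 kW (5 s.f.)

3490.7 kW


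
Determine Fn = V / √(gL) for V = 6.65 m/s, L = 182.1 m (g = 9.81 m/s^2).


Formula: Fn = V / sqrt(g * L)
Step 1 — g * L = 9.81 * 182.1 = 1786.401
Step 2 — sqrt(g * L) = sqrt(1786.401) = 42.265837
Step 3 — Fn = 6.65 / 42.265837 ≈ 0.15734 (5 s.f.)

0.15734


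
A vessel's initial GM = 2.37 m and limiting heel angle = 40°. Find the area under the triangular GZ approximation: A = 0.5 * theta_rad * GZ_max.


Formula: GZ_max = GM * sin(theta); Area = 0.5 * theta_rad * GZ_max
Step 1 — GZ_max = 2.37 * sin(40°) = 2.37 * 0.642788 = 1.523408 m
Step 2 — theta_rad = 40 * pi/180 = 0.698132 rad
Step 3 — Area = 0.5 * 0.698132 * 1.523408 ≈ 0.53177 m·rad (5 s.f.)

0.53177 m·rad


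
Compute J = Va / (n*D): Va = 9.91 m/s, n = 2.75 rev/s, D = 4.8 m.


Formula: J = Va / (n * D)
Step 1 — n * D = 2.75 * 4.8 = 13.2
Step 2 — J = 9.91 / 13.2 ≈ 0.75076 (5 s.f.)

0.75076


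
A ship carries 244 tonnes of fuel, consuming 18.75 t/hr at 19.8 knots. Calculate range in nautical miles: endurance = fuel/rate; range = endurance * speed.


Formula: endurance = fuel / rate; range = endurance * speed
Step 1 — endurance = 244 / 18.75 = 13.0133 hours
Step 2 — range = 13.0133 * 19.8 ≈ 257.66 nautical miles (5 s.f.)

257.66 NM


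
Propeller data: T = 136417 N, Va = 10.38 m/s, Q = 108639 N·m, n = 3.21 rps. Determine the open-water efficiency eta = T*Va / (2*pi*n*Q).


Formula: eta = T * Va / (2 * pi * n * Q)
Step 1 — numerator = T * Va = 136417 * 10.38 = 1416008.46
Step 2 — 2 * pi * n = 2 * pi * 3.21 = 20.169025
Step 3 — denominator = 20.169025 * 108639 = 2191142.71
Step 4 — eta = 1416008.46 / 2191142.71 ≈ 0.64624 (5 s.f.)

0.64624


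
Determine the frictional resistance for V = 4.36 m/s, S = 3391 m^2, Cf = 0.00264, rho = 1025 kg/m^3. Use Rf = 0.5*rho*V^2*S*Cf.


Formula: Rf = 0.5 * rho * V^2 * S * Cf
Step 1 — V^2 = 4.36^2 = 19.0096
Step 2 — 0.5 * rho * V^2 = 0.5 * 1025 * 19.0096 = 9742.42
Step 3 — Rf = 9742.42 * 3391 * 0.00264 ≈ 87216 N (5 s.f.)

87216 N


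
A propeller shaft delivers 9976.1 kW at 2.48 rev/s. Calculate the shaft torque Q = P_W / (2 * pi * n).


Formula: Q = P_W / (2 * pi * n)
Step 1 — P_W = 9976.1 kW * 1000 = 9976100.0 W
Step 2 — 2 * pi * n = 2 * pi * 2.48 = 15.5823
Step 3 — Q = 9976100.0 / 15.5823 ≈ 640220 N·m (5 s.f.)

640220 N·m


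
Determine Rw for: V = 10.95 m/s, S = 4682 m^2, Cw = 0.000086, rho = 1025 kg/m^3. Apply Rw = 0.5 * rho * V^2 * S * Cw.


Formula: Rw = 0.5 * rho * V^2 * S * Cw
Step 1 — V^2 = 10.95^2 = 119.9025
Step 2 — 0.5 * rho * V^2 = 0.5 * 1025 * 119.9025 = 61450.03125
Step 3 — Rw = 61450.03125 * 4682 * 0.000086 ≈ 24743 N (5 s.f.)

24743 N


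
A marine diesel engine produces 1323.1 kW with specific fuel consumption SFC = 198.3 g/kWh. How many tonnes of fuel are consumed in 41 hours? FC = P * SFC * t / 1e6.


Formula: FC (tonnes) = P * SFC * t / 1,000,000
Step 1 — P * SFC * t = 1323.1 * 198.3 * 41 = 10757199.93 g
Step 2 — FC (tonnes) = 10757199.93 / 1,000,000 ≈ 10.757 tonnes (5 s.f.)

10.757 tonnes


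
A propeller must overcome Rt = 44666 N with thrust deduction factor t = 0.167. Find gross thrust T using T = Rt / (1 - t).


Formula: T = Rt / (1 - t)
Step 1 — (1 - t) = 1 - 0.167 = 0.833
Step 2 — T = 44666 / 0.833 ≈ 53621 N (5 s.f.)

53621 N


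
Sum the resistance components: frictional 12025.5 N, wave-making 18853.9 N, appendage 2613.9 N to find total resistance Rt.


Formula: Rt = Rf + Rw + Ra
Substituting: Rt = 12025.5 + 18853.9 + 2613.9
Result: Rt = 33493.3 N

33493.3 N


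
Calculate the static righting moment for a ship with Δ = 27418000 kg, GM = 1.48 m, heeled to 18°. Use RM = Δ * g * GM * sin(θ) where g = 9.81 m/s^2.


Formula: GZ = GM * sin(theta); RM = disp * g * GZ
Step 1 — GZ = 1.48 * sin(18°) = 1.48 * 0.309017 = 0.457345 m
Step 2 — RM = 27418000 * 9.81 * 0.457345 ≈ 123010000 N·m (5 s.f.)

123010000 N·m


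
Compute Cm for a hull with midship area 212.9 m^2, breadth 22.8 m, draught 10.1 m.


Formula: Cm = Am / (B * T)
Step 1 — B * T = 22.8 * 10.1 = 230.28 m^2
Step 2 — Cm = 212.9 / 230.28 ≈ 0.92453 (5 s.f.)

0.92453


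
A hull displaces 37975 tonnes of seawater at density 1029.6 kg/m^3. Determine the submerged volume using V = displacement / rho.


Formula: V = mass / rho
Step 1 — convert tonnes to kg: 37975 t * 1000 = 37975000 kg
Step 2 — V = 37975000 / 1029.6 ≈ 36883 m^3 (5 s.f.)

36883 m^3


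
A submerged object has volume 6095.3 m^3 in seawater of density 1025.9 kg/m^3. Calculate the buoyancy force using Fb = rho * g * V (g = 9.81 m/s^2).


Formula: Fb = rho * g * V
Substituting: Fb = 1025.9 * 9.81 * 6095.3
Intermediate: 1025.9 * 9.81 = 10064.079
Result: Fb = 10064.079 * 6095.3 ≈ 61344000 N (5 s.f.)

61344000 N


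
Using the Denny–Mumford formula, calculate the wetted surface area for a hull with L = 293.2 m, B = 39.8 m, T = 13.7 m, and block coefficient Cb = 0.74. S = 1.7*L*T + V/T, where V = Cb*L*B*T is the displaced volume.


Formula: S = 1.7*L*T + V/T with V = Cb*L*B*T, i.e. S = L * (1.7*T + Cb*B)
Step 1 — 1.7*T = 1.7 * 13.7 = 23.29 m
Step 2 — Cb*B = 0.74 * 39.8 = 29.452 m
Step 3 — 1.7*T + Cb*B = 23.29 + 29.452 = 52.742 m
Step 4 — S = 293.2 * 52.742 ≈ 15464 m^2 (5 s.f.)

15464 m^2


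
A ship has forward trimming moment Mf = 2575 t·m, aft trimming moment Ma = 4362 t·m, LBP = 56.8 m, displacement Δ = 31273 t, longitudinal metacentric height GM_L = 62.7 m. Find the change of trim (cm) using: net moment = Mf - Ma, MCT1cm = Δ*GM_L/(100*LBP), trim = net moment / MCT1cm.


Formula: net trimming moment = Mf - Ma; MCT1cm = Δ*GM_L/(100*LBP); trim = net moment / MCT1cm
Step 1 — net trimming moment = 2575 - 4362 = -1787 t·m
Step 2 — MCT1cm = 31273 * 62.7 / (100 * 56.8) = 345.2143 t·m/cm
Step 3 — trim = -1787 / 345.2143 ≈ -5.1765 cm (5 s.f.)

-5.1765 cm


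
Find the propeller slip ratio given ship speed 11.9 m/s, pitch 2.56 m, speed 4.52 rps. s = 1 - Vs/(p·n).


Formula: s = 1 - Vs / (p * n)
Step 1 — p * n = 2.56 * 4.52 = 11.5712
Step 2 — Vs / (p*n) = 11.9 / 11.5712 = 1.028415 (6 d.p.)
Step 3 — s = 1 - 1.028415 = -0.028415

-0.028415


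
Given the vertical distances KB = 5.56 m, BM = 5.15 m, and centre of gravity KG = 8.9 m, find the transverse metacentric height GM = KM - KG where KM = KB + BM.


Formula: GM = KB + BM - KG
Step 1 — KM = KB + BM = 5.56 + 5.15 = 10.71 m
Step 2 — GM = KM - KG = 10.71 - 8.9 = 1.81 m

1.81 m


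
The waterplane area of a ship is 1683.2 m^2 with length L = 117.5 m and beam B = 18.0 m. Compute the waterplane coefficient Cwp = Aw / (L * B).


Formula: Cwp = Aw / (L * B)
Step 1 — L * B = 117.5 * 18.0 = 2115.0 m^2
Step 2 — Cwp = 1683.2 / 2115.0 ≈ 0.79584 (5 s.f.)

0.79584


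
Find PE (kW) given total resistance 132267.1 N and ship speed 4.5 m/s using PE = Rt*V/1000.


Formula: PE = Rt * V / 1000 (kW)
Step 1 — PE (W) = 132267.1 * 4.5 = 595201.95 W
Step 2 — PE (kW) = 595201.95 / 1000 ≈ 595.20 kW (5 s.f.)

595.20 kW


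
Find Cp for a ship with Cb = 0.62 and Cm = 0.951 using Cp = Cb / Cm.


Formula: Cp = Cb / Cm
Substituting: Cp = 0.62 / 0.951
Result: Cp ≈ 0.65195 (5 s.f.)

0.65195


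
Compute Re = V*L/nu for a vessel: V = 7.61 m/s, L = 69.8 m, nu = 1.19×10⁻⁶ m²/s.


Formula: Re = V * L / nu
Step 1 — V * L = 7.61 * 69.8 = 531.178 m^2/s
Step 2 — Re = 531.178 / 1.19e-6 = 4.46e+08

4.46e+08


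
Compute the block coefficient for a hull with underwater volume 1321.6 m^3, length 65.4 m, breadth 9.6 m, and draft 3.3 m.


Formula: Cb = V / (L * B * T)
Step 1 — L * B * T = 65.4 * 9.6 * 3.3 = 2071.872 m^3
Step 2 — Cb = 1321.6 / 2071.872 ≈ 0.63788 (5 s.f.)

0.63788


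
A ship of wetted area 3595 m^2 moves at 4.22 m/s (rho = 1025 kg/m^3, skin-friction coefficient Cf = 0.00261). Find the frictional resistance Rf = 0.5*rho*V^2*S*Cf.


Formula: Rf = 0.5 * rho * V^2 * S * Cf
Step 1 — V^2 = 4.22^2 = 17.8084
Step 2 — 0.5 * rho * V^2 = 0.5 * 1025 * 17.8084 = 9126.805
Step 3 — Rf = 9126.805 * 3595 * 0.00261 ≈ 85636 N (5 s.f.)

85636 N


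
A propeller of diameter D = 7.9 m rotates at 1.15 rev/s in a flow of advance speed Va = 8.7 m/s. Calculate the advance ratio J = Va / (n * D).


Formula: J = Va / (n * D)
Step 1 — n * D = 1.15 * 7.9 = 9.085
Step 2 — J = 8.7 / 9.085 ≈ 0.95762 (5 s.f.)

0.95762


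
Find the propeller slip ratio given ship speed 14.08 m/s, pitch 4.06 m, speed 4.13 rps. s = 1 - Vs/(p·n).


Formula: s = 1 - Vs / (p * n)
Step 1 — p * n = 4.06 * 4.13 = 16.7678
Step 2 — Vs / (p*n) = 14.08 / 16.7678 = 0.839705 (6 d.p.)
Step 3 — s = 1 - 0.839705 = 0.160295

0.160295


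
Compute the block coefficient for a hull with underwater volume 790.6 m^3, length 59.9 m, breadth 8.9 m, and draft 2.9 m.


Formula: Cb = V / (L * B * T)
Step 1 — L * B * T = 59.9 * 8.9 * 2.9 = 1546.019 m^3
Step 2 — Cb = 790.6 / 1546.019 ≈ 0.51138 (5 s.f.)

0.51138


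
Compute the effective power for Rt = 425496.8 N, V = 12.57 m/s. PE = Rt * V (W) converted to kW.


Formula: PE = Rt * V / 1000 (kW)
Step 1 — PE (W) = 425496.8 * 12.57 = 5348494.776 W
Step 2 — PE (kW) = 5348494.776 / 1000 ≈ 5348.5 kW (5 s.f.)

5348.5 kW


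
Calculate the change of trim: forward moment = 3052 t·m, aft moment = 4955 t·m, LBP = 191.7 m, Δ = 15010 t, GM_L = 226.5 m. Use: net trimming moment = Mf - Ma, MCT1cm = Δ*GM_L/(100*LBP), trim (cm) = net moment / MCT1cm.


Formula: net trimming moment = Mf - Ma; MCT1cm = Δ*GM_L/(100*LBP); trim = net moment / MCT1cm
Step 1 — net trimming moment = 3052 - 4955 = -1903 t·m
Step 2 — MCT1cm = 15010 * 226.5 / (100 * 191.7) = 177.3482 t·m/cm
Step 3 — trim = -1903 / 177.3482 ≈ -10.730 cm (5 s.f.)

-10.730 cm


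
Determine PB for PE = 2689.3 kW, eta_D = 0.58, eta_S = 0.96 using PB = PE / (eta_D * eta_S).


Formula: PB = PE / (eta_D * eta_S)
Step 1 — combined efficiency = eta_D * eta_S = 0.58 * 0.96 = 0.5568
Step 2 — PB = 2689.3 / 0.5568 ≈ 4829.9 kW (5 s.f.)

4829.9 kW


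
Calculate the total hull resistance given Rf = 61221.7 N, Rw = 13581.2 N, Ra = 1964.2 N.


Formula: Rt = Rf + Rw + Ra
Substituting: Rt = 61221.7 + 13581.2 + 1964.2
Result: Rt = 76767.1 N

76767.1 N


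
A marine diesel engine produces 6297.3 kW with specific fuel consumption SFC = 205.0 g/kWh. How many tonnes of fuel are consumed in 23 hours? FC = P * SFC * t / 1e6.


Formula: FC (tonnes) = P * SFC * t / 1,000,000
Step 1 — P * SFC * t = 6297.3 * 205.0 * 23 = 29691769.5 g
Step 2 — FC (tonnes) = 29691769.5 / 1,000,000 ≈ 29.692 tonnes (5 s.f.)

29.692 tonnes


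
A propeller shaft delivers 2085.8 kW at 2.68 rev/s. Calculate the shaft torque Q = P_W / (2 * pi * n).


Formula: Q = P_W / (2 * pi * n)
Step 1 — P_W = 2085.8 kW * 1000 = 2085800.0 W
Step 2 — 2 * pi * n = 2 * pi * 2.68 = 16.838937
Step 3 — Q = 2085800.0 / 16.838937 ≈ 123870 N·m (5 s.f.)

123870 N·m


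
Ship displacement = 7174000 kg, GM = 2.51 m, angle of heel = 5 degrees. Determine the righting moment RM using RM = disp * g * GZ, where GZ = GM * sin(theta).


Formula: GZ = GM * sin(theta); RM = disp * g * GZ
Step 1 — GZ = 2.51 * sin(5°) = 2.51 * 0.087156 = 0.218762 m
Step 2 — RM = 7174000 * 9.81 * 0.218762 ≈ 15396000 N·m (5 s.f.)

15396000 N·m


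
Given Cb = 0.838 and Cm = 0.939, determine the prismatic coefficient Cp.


Formula: Cp = Cb / Cm
Substituting: Cp = 0.838 / 0.939
Result: Cp ≈ 0.89244 (5 s.f.)

0.89244


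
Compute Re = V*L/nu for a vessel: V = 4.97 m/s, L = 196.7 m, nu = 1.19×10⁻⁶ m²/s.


Formula: Re = V * L / nu
Step 1 — V * L = 4.97 * 196.7 = 977.599 m^2/s
Step 2 — Re = 977.599 / 1.19e-6 = 8.22e+08

8.22e+08


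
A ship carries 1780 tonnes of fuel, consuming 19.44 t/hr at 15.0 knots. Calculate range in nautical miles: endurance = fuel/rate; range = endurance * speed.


Formula: endurance = fuel / rate; range = endurance * speed
Step 1 — endurance = 1780 / 19.44 = 91.5638 hours
Step 2 — range = 91.5638 * 15.0 ≈ 1373.5 nautical miles (5 s.f.)

1373.5 NM


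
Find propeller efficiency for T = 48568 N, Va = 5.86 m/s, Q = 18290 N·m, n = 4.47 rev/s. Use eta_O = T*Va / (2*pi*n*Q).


Formula: eta = T * Va / (2 * pi * n * Q)
Step 1 — numerator = T * Va = 48568 * 5.86 = 284608.48
Step 2 — 2 * pi * n = 2 * pi * 4.47 = 28.085838
Step 3 — denominator = 28.085838 * 18290 = 513689.98
Step 4 — eta = 284608.48 / 513689.98 ≈ 0.55405 (5 s.f.)

0.55405


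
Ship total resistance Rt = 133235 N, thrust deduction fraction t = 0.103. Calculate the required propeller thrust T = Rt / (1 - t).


Formula: T = Rt / (1 - t)
Step 1 — (1 - t) = 1 - 0.103 = 0.897
Step 2 — T = 133235 / 0.897 ≈ 148530 N (5 s.f.)

148530 N


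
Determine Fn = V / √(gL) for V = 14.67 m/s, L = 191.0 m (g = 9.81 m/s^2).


Formula: Fn = V / sqrt(g * L)
Step 1 — g * L = 9.81 * 191.0 = 1873.71
Step 2 — sqrt(g * L) = sqrt(1873.71) = 43.286372
Step 3 — Fn = 14.67 / 43.286372 ≈ 0.33891 (5 s.f.)

0.33891


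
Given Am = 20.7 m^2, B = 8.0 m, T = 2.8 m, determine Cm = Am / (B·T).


Formula: Cm = Am / (B * T)
Step 1 — B * T = 8.0 * 2.8 = 22.4 m^2
Step 2 — Cm = 20.7 / 22.4 ≈ 0.92411 (5 s.f.)

0.92411


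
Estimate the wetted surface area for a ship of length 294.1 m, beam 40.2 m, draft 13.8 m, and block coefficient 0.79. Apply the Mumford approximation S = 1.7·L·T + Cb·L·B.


Formula: S = 1.7*L*T + V/T with V = Cb*L*B*T, i.e. S = L * (1.7*T + Cb*B)
Step 1 — 1.7*T = 1.7 * 13.8 = 23.46 m
Step 2 — Cb*B = 0.79 * 40.2 = 31.758 m
Step 3 — 1.7*T + Cb*B = 23.46 + 31.758 = 55.218 m
Step 4 — S = 294.1 * 55.218 ≈ 16240 m^2 (5 s.f.)

16240 m^2


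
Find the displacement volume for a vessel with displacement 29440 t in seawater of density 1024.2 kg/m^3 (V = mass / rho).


Formula: V = mass / rho
Step 1 — convert tonnes to kg: 29440 t * 1000 = 29440000 kg
Step 2 — V = 29440000 / 1024.2 ≈ 28744 m^3 (5 s.f.)

28744 m^3


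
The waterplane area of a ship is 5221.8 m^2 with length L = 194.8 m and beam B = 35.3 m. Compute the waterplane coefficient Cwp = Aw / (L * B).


Formula: Cwp = Aw / (L * B)
Step 1 — L * B = 194.8 * 35.3 = 6876.44 m^2
Step 2 — Cwp = 5221.8 / 6876.44 ≈ 0.75938 (5 s.f.)

0.75938


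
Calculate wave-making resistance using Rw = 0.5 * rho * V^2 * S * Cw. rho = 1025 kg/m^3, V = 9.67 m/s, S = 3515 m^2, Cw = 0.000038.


Formula: Rw = 0.5 * rho * V^2 * S * Cw
Step 1 — V^2 = 9.67^2 = 93.5089
Step 2 — 0.5 * rho * V^2 = 0.5 * 1025 * 93.5089 = 47923.31125
Step 3 — Rw = 47923.31125 * 3515 * 0.000038 ≈ 6401.1 N (5 s.f.)

6401.1 N


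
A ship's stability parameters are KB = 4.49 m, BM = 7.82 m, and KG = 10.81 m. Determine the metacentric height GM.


Formula: GM = KB + BM - KG
Step 1 — KM = KB + BM = 4.49 + 7.82 = 12.31 m
Step 2 — GM = KM - KG = 12.31 - 10.81 = 1.5 m

1.5 m


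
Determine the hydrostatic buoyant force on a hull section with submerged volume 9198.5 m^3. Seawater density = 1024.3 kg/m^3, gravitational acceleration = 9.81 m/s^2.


Formula: Fb = rho * g * V
Substituting: Fb = 1024.3 * 9.81 * 9198.5
Intermediate: 1024.3 * 9.81 = 10048.383
Result: Fb = 10048.383 * 9198.5 ≈ 92430000 N (5 s.f.)

92430000 N


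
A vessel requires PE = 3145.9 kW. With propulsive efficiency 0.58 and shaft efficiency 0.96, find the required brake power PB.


Formula: PB = PE / (eta_D * eta_S)
Step 1 — combined efficiency = eta_D * eta_S = 0.58 * 0.96 = 0.5568
Step 2 — PB = 3145.9 / 0.5568 ≈ 5650.0 kW (5 s.f.)

5650.0 kW


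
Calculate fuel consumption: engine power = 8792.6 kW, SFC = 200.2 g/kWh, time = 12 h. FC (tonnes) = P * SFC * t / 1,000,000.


Formula: FC (tonnes) = P * SFC * t / 1,000,000
Step 1 — P * SFC * t = 8792.6 * 200.2 * 12 = 21123342.24 g
Step 2 — FC (tonnes) = 21123342.24 / 1,000,000 ≈ 21.123 tonnes (5 s.f.)

21.123 tonnes


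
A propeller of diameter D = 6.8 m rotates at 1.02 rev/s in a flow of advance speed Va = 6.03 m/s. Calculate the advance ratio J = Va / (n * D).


Formula: J = Va / (n * D)
Step 1 — n * D = 1.02 * 6.8 = 6.936
Step 2 — J = 6.03 / 6.936 ≈ 0.86938 (5 s.f.)

0.86938


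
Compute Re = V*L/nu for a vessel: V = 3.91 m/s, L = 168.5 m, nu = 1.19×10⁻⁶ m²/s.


Formula: Re = V * L / nu
Step 1 — V * L = 3.91 * 168.5 = 658.835 m^2/s
Step 2 — Re = 658.835 / 1.19e-6 = 5.54e+08

5.54e+08


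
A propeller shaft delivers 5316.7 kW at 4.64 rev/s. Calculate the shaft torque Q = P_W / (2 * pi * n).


Formula: Q = P_W / (2 * pi * n)
Step 1 — P_W = 5316.7 kW * 1000 = 5316700.0 W
Step 2 — 2 * pi * n = 2 * pi * 4.64 = 29.15398
Step 3 — Q = 5316700.0 / 29.15398 ≈ 182370 N·m (5 s.f.)

182370 N·m


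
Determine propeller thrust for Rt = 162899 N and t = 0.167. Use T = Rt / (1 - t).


Formula: T = Rt / (1 - t)
Step 1 — (1 - t) = 1 - 0.167 = 0.833
Step 2 — T = 162899 / 0.833 ≈ 195560 N (5 s.f.)

195560 N


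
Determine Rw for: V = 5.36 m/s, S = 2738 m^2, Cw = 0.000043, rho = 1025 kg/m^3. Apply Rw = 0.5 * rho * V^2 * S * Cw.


Formula: Rw = 0.5 * rho * V^2 * S * Cw
Step 1 — V^2 = 5.36^2 = 28.7296
Step 2 — 0.5 * rho * V^2 = 0.5 * 1025 * 28.7296 = 14723.92
Step 3 — Rw = 14723.92 * 2738 * 0.000043 ≈ 1733.5 N (5 s.f.)

1733.5 N


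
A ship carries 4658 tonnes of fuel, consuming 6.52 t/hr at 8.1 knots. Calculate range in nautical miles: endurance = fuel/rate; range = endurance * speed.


Formula: endurance = fuel / rate; range = endurance * speed
Step 1 — endurance = 4658 / 6.52 = 714.4172 hours
Step 2 — range = 714.4172 * 8.1 ≈ 5786.8 nautical miles (5 s.f.)

5786.8 NM


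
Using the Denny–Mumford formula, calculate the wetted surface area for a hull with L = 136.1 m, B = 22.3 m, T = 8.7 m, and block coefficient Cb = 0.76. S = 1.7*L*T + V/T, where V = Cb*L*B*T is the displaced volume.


Formula: S = 1.7*L*T + V/T with V = Cb*L*B*T, i.e. S = L * (1.7*T + Cb*B)
Step 1 — 1.7*T = 1.7 * 8.7 = 14.79 m
Step 2 — Cb*B = 0.76 * 22.3 = 16.948 m
Step 3 — 1.7*T + Cb*B = 14.79 + 16.948 = 31.738 m
Step 4 — S = 136.1 * 31.738 ≈ 4319.5 m^2 (5 s.f.)

4319.5 m^2


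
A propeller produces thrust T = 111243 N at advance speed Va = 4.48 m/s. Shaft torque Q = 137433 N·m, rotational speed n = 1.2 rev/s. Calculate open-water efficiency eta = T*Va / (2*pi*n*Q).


Formula: eta = T * Va / (2 * pi * n * Q)
Step 1 — numerator = T * Va = 111243 * 4.48 = 498368.64
Step 2 — 2 * pi * n = 2 * pi * 1.2 = 7.539822
Step 3 — denominator = 7.539822 * 137433 = 1036220.36
Step 4 — eta = 498368.64 / 1036220.36 ≈ 0.48095 (5 s.f.)

0.48095


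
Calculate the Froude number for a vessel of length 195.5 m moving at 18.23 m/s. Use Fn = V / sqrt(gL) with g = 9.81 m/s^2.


Formula: Fn = V / sqrt(g * L)
Step 1 — g * L = 9.81 * 195.5 = 1917.855
Step 2 — sqrt(g * L) = sqrt(1917.855) = 43.793321
Step 3 — Fn = 18.23 / 43.793321 ≈ 0.41627 (5 s.f.)

0.41627


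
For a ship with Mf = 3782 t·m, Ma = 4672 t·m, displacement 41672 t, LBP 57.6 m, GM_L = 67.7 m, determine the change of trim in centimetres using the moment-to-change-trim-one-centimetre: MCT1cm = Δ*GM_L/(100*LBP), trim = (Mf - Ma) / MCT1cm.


Formula: net trimming moment = Mf - Ma; MCT1cm = Δ*GM_L/(100*LBP); trim = net moment / MCT1cm
Step 1 — net trimming moment = 3782 - 4672 = -890 t·m
Step 2 — MCT1cm = 41672 * 67.7 / (100 * 57.6) = 489.7907 t·m/cm
Step 3 — trim = -890 / 489.7907 ≈ -1.8171 cm (5 s.f.)

-1.8171 cm


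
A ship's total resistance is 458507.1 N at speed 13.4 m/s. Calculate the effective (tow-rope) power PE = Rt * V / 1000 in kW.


Formula: PE = Rt * V / 1000 (kW)
Step 1 — PE (W) = 458507.1 * 13.4 = 6143995.14 W
Step 2 — PE (kW) = 6143995.14 / 1000 ≈ 6144.0 kW (5 s.f.)

6144.0 kW


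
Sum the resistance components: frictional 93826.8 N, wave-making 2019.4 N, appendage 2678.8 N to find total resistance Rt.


Formula: Rt = Rf + Rw + Ra
Substituting: Rt = 93826.8 + 2019.4 + 2678.8
Result: Rt = 98525.0 N

98525.0 N


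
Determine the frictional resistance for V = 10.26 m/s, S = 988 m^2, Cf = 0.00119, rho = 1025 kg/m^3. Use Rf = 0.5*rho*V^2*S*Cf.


Formula: Rf = 0.5 * rho * V^2 * S * Cf
Step 1 — V^2 = 10.26^2 = 105.2676
Step 2 — 0.5 * rho * V^2 = 0.5 * 1025 * 105.2676 = 53949.645
Step 3 — Rf = 53949.645 * 988 * 0.00119 ≈ 63430 N (5 s.f.)

63430 N


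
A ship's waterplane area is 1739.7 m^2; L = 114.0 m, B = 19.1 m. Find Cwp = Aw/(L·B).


Formula: Cwp = Aw / (L * B)
Step 1 — L * B = 114.0 * 19.1 = 2177.4 m^2
Step 2 — Cwp = 1739.7 / 2177.4 ≈ 0.79898 (5 s.f.)

0.79898


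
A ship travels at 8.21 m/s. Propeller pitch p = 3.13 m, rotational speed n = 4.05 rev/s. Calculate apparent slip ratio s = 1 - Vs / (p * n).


Formula: s = 1 - Vs / (p * n)
Step 1 — p * n = 3.13 * 4.05 = 12.6765
Step 2 — Vs / (p*n) = 8.21 / 12.6765 = 0.647655 (6 d.p.)
Step 3 — s = 1 - 0.647655 = 0.352345

0.352345


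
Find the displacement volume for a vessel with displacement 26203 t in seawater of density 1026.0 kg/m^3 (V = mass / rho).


Formula: V = mass / rho
Step 1 — convert tonnes to kg: 26203 t * 1000 = 26203000 kg
Step 2 — V = 26203000 / 1026.0 ≈ 25539 m^3 (5 s.f.)

25539 m^3


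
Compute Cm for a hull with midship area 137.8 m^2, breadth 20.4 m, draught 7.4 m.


Formula: Cm = Am / (B * T)
Step 1 — B * T = 20.4 * 7.4 = 150.96 m^2
Step 2 — Cm = 137.8 / 150.96 ≈ 0.91282 (5 s.f.)

0.91282


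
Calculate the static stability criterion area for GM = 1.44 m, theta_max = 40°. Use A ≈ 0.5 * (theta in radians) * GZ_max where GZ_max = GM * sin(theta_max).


Formula: GZ_max = GM * sin(theta); Area = 0.5 * theta_rad * GZ_max
Step 1 — GZ_max = 1.44 * sin(40°) = 1.44 * 0.642788 = 0.925615 m
Step 2 — theta_rad = 40 * pi/180 = 0.698132 rad
Step 3 — Area = 0.5 * 0.698132 * 0.925615 ≈ 0.32310 m·rad (5 s.f.)

0.32310 m·rad


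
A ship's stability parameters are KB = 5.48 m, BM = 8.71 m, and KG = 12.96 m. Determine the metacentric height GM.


Formula: GM = KB + BM - KG
Step 1 — KM = KB + BM = 5.48 + 8.71 = 14.19 m
Step 2 — GM = KM - KG = 14.19 - 12.96 = 1.23 m

1.23 m


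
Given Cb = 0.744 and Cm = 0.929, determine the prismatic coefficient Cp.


Formula: Cp = Cb / Cm
Substituting: Cp = 0.744 / 0.929
Result: Cp ≈ 0.80086 (5 s.f.)

0.80086


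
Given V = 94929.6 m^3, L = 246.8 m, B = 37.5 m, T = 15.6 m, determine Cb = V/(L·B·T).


Formula: Cb = V / (L * B * T)
Step 1 — L * B * T = 246.8 * 37.5 * 15.6 = 144378.0 m^3
Step 2 — Cb = 94929.6 / 144378.0 ≈ 0.65751 (5 s.f.)

0.65751


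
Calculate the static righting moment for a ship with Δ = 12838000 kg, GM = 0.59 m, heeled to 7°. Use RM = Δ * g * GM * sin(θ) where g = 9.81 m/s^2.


Formula: GZ = GM * sin(theta); RM = disp * g * GZ
Step 1 — GZ = 0.59 * sin(7°) = 0.59 * 0.121869 = 0.071903 m
Step 2 — RM = 12838000 * 9.81 * 0.071903 ≈ 9055500 N·m (5 s.f.)

9055500 N·m


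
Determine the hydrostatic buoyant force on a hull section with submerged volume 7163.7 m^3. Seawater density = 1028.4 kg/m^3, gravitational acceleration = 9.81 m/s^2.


Formula: Fb = rho * g * V
Substituting: Fb = 1028.4 * 9.81 * 7163.7
Intermediate: 1028.4 * 9.81 = 10088.604
Result: Fb = 10088.604 * 7163.7 ≈ 72272000 N (5 s.f.)

72272000 N


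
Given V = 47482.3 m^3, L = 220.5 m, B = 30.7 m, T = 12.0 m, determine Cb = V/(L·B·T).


Formula: Cb = V / (L * B * T)
Step 1 — L * B * T = 220.5 * 30.7 * 12.0 = 81232.2 m^3
Step 2 — Cb = 47482.3 / 81232.2 ≈ 0.58453 (5 s.f.)

0.58453


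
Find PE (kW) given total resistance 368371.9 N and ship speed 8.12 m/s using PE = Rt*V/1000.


Formula: PE = Rt * V / 1000 (kW)
Step 1 — PE (W) = 368371.9 * 8.12 = 2991179.828 W
Step 2 — PE (kW) = 2991179.828 / 1000 ≈ 2991.2 kW (5 s.f.)

2991.2 kW


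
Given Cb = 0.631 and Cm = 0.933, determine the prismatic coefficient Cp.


Formula: Cp = Cb / Cm
Substituting: Cp = 0.631 / 0.933
Result: Cp ≈ 0.67631 (5 s.f.)

0.67631


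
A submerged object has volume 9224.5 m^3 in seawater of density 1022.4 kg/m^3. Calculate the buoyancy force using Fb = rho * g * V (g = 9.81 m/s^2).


Formula: Fb = rho * g * V
Substituting: Fb = 1022.4 * 9.81 * 9224.5
Intermediate: 1022.4 * 9.81 = 10029.744
Result: Fb = 10029.744 * 9224.5 ≈ 92519000 N (5 s.f.)

92519000 N


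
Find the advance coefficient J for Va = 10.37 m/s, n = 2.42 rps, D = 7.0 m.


Formula: J = Va / (n * D)
Step 1 — n * D = 2.42 * 7.0 = 16.94
Step 2 — J = 10.37 / 16.94 ≈ 0.61216 (5 s.f.)

0.61216


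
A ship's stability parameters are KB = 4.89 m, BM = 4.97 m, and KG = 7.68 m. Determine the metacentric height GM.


Formula: GM = KB + BM - KG
Step 1 — KM = KB + BM = 4.89 + 4.97 = 9.86 m
Step 2 — GM = KM - KG = 9.86 - 7.68 = 2.18 m

2.18 m


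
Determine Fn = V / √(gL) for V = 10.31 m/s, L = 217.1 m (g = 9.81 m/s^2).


Formula: Fn = V / sqrt(g * L)
Step 1 — g * L = 9.81 * 217.1 = 2129.751
Step 2 — sqrt(g * L) = sqrt(2129.751) = 46.149225
Step 3 — Fn = 10.31 / 46.149225 ≈ 0.22341 (5 s.f.)

0.22341


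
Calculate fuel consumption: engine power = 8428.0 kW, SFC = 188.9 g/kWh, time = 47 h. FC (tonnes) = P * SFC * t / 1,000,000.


Formula: FC (tonnes) = P * SFC * t / 1,000,000
Step 1 — P * SFC * t = 8428.0 * 188.9 * 47 = 74826312.4 g
Step 2 — FC (tonnes) = 74826312.4 / 1,000,000 ≈ 74.826 tonnes (5 s.f.)

74.826 tonnes


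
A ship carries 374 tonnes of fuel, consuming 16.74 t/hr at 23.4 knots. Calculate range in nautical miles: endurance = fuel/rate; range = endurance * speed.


Formula: endurance = fuel / rate; range = endurance * speed
Step 1 — endurance = 374 / 16.74 = 22.3417 hours
Step 2 — range = 22.3417 * 23.4 ≈ 522.80 nautical miles (5 s.f.)

522.80 NM


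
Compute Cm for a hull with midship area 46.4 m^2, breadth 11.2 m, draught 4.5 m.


Formula: Cm = Am / (B * T)
Step 1 — B * T = 11.2 * 4.5 = 50.4 m^2
Step 2 — Cm = 46.4 / 50.4 ≈ 0.92063 (5 s.f.)

0.92063


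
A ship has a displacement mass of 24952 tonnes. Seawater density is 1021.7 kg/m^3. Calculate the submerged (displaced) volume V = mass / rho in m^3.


Formula: V = mass / rho
Step 1 — convert tonnes to kg: 24952 t * 1000 = 24952000 kg
Step 2 — V = 24952000 / 1021.7 ≈ 24422 m^3 (5 s.f.)

24422 m^3


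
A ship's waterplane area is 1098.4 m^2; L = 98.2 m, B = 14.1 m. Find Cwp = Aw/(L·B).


Formula: Cwp = Aw / (L * B)
Step 1 — L * B = 98.2 * 14.1 = 1384.62 m^2
Step 2 — Cwp = 1098.4 / 1384.62 ≈ 0.79329 (5 s.f.)

0.79329


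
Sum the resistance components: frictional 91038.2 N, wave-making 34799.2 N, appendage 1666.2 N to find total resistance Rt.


Formula: Rt = Rf + Rw + Ra
Substituting: Rt = 91038.2 + 34799.2 + 1666.2
Result: Rt = 127503.6 N

127503.6 N


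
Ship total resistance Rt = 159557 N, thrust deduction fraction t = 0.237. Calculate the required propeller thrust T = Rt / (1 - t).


Formula: T = Rt / (1 - t)
Step 1 — (1 - t) = 1 - 0.237 = 0.763
Step 2 — T = 159557 / 0.763 ≈ 209120 N (5 s.f.)

209120 N


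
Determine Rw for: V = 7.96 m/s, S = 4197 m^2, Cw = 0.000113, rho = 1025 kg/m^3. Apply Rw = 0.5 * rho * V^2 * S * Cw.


Formula: Rw = 0.5 * rho * V^2 * S * Cw
Step 1 — V^2 = 7.96^2 = 63.3616
Step 2 — 0.5 * rho * V^2 = 0.5 * 1025 * 63.3616 = 32472.82
Step 3 — Rw = 32472.82 * 4197 * 0.000113 ≈ 15401 N (5 s.f.)

15401 N


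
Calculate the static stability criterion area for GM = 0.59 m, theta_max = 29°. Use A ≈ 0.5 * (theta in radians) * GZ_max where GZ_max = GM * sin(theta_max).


Formula: GZ_max = GM * sin(theta); Area = 0.5 * theta_rad * GZ_max
Step 1 — GZ_max = 0.59 * sin(29°) = 0.59 * 0.48481 = 0.286038 m
Step 2 — theta_rad = 29 * pi/180 = 0.506145 rad
Step 3 — Area = 0.5 * 0.506145 * 0.286038 ≈ 0.072388 m·rad (5 s.f.)

0.072388 m·rad


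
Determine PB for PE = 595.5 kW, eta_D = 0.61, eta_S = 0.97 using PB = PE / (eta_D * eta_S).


Formula: PB = PE / (eta_D * eta_S)
Step 1 — combined efficiency = eta_D * eta_S = 0.61 * 0.97 = 0.5917
Step 2 — PB = 595.5 / 0.5917 ≈ 1006.4 kW (5 s.f.)

1006.4 kW


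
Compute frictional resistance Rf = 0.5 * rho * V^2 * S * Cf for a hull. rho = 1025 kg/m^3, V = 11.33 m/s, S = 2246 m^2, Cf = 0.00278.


Formula: Rf = 0.5 * rho * V^2 * S * Cf
Step 1 — V^2 = 11.33^2 = 128.3689
Step 2 — 0.5 * rho * V^2 = 0.5 * 1025 * 128.3689 = 65789.06125
Step 3 — Rf = 65789.06125 * 2246 * 0.00278 ≈ 410780 N (5 s.f.)

410780 N


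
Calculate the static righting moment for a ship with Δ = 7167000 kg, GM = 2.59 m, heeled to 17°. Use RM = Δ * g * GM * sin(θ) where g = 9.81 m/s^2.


Formula: GZ = GM * sin(theta); RM = disp * g * GZ
Step 1 — GZ = 2.59 * sin(17°) = 2.59 * 0.292372 = 0.757243 m
Step 2 — RM = 7167000 * 9.81 * 0.757243 ≈ 53240000 N·m (5 s.f.)

53240000 N·m


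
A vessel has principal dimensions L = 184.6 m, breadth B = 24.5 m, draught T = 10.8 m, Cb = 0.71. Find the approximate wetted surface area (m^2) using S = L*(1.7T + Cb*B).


Formula: S = 1.7*L*T + V/T with V = Cb*L*B*T, i.e. S = L * (1.7*T + Cb*B)
Step 1 — 1.7*T = 1.7 * 10.8 = 18.36 m
Step 2 — Cb*B = 0.71 * 24.5 = 17.395 m
Step 3 — 1.7*T + Cb*B = 18.36 + 17.395 = 35.755 m
Step 4 — S = 184.6 * 35.755 ≈ 6600.4 m^2 (5 s.f.)

6600.4 m^2


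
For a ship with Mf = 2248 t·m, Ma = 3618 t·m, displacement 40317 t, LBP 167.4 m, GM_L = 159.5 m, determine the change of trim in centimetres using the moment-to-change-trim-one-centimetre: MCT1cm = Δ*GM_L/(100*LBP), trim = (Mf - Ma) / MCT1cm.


Formula: net trimming moment = Mf - Ma; MCT1cm = Δ*GM_L/(100*LBP); trim = net moment / MCT1cm
Step 1 — net trimming moment = 2248 - 3618 = -1370 t·m
Step 2 — MCT1cm = 40317 * 159.5 / (100 * 167.4) = 384.1435 t·m/cm
Step 3 — trim = -1370 / 384.1435 ≈ -3.5664 cm (5 s.f.)

-3.5664 cm


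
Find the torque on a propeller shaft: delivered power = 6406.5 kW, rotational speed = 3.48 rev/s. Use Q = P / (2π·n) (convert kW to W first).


Formula: Q = P_W / (2 * pi * n)
Step 1 — P_W = 6406.5 kW * 1000 = 6406500.0 W
Step 2 — 2 * pi * n = 2 * pi * 3.48 = 21.865485
Step 3 — Q = 6406500.0 / 21.865485 ≈ 293000 N·m (5 s.f.)

293000 N·m


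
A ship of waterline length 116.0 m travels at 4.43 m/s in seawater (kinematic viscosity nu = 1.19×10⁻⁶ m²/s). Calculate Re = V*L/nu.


Formula: Re = V * L / nu
Step 1 — V * L = 4.43 * 116.0 = 513.88 m^2/s
Step 2 — Re = 513.88 / 1.19e-6 = 4.32e+08

4.32e+08


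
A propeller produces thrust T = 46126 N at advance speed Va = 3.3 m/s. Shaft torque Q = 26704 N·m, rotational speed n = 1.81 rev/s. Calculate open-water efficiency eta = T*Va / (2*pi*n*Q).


Formula: eta = T * Va / (2 * pi * n * Q)
Step 1 — numerator = T * Va = 46126 * 3.3 = 152215.8
Step 2 — 2 * pi * n = 2 * pi * 1.81 = 11.372565
Step 3 — denominator = 11.372565 * 26704 = 303692.98
Step 4 — eta = 152215.8 / 303692.98 ≈ 0.50122 (5 s.f.)

0.50122


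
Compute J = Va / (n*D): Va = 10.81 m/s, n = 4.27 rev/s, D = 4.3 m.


Formula: J = Va / (n * D)
Step 1 — n * D = 4.27 * 4.3 = 18.361
Step 2 — J = 10.81 / 18.361 ≈ 0.58875 (5 s.f.)

0.58875


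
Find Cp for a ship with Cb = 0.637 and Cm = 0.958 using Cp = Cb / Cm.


Formula: Cp = Cb / Cm
Substituting: Cp = 0.637 / 0.958
Result: Cp ≈ 0.66493 (5 s.f.)

0.66493


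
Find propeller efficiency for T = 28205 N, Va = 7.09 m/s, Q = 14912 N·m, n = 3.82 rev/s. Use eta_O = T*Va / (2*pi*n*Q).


Formula: eta = T * Va / (2 * pi * n * Q)
Step 1 — numerator = T * Va = 28205 * 7.09 = 199973.45
Step 2 — 2 * pi * n = 2 * pi * 3.82 = 24.001768
Step 3 — denominator = 24.001768 * 14912 = 357914.36
Step 4 — eta = 199973.45 / 357914.36 ≈ 0.55872 (5 s.f.)

0.55872


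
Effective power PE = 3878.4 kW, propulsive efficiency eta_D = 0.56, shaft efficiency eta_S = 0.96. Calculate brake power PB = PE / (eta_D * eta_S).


Formula: PB = PE / (eta_D * eta_S)
Step 1 — combined efficiency = eta_D * eta_S = 0.56 * 0.96 = 0.5376
Step 2 — PB = 3878.4 / 0.5376 ≈ 7214.3 kW (5 s.f.)

7214.3 kW


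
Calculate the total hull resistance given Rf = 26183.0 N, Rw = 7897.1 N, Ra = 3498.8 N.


Formula: Rt = Rf + Rw + Ra
Substituting: Rt = 26183.0 + 7897.1 + 3498.8
Result: Rt = 37578.9 N

37578.9 N


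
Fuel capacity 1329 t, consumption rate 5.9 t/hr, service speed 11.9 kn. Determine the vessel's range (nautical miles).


Formula: endurance = fuel / rate; range = endurance * speed
Step 1 — endurance = 1329 / 5.9 = 225.2542 hours
Step 2 — range = 225.2542 * 11.9 ≈ 2680.5 nautical miles (5 s.f.)

2680.5 NM


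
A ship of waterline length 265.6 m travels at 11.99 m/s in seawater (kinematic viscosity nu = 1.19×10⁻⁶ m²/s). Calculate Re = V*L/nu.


Formula: Re = V * L / nu
Step 1 — V * L = 11.99 * 265.6 = 3184.544 m^2/s
Step 2 — Re = 3184.544 / 1.19e-6 = 2.68e+09

2.68e+09


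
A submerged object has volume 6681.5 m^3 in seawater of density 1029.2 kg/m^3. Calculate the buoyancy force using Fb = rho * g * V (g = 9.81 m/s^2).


Formula: Fb = rho * g * V
Substituting: Fb = 1029.2 * 9.81 * 6681.5
Intermediate: 1029.2 * 9.81 = 10096.452
Result: Fb = 10096.452 * 6681.5 ≈ 67459000 N (5 s.f.)

67459000 N


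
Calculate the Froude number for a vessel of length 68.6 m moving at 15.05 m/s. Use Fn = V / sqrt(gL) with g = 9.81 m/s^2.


Formula: Fn = V / sqrt(g * L)
Step 1 — g * L = 9.81 * 68.6 = 672.966
Step 2 — sqrt(g * L) = sqrt(672.966) = 25.941588
Step 3 — Fn = 15.05 / 25.941588 ≈ 0.58015 (5 s.f.)

0.58015


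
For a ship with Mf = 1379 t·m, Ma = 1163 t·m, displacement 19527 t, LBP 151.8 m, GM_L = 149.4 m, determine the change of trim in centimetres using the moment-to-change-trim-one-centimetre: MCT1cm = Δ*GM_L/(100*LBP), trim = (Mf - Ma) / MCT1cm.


Formula: net trimming moment = Mf - Ma; MCT1cm = Δ*GM_L/(100*LBP); trim = net moment / MCT1cm
Step 1 — net trimming moment = 1379 - 1163 = 216 t·m
Step 2 — MCT1cm = 19527 * 149.4 / (100 * 151.8) = 192.1827 t·m/cm
Step 3 — trim = 216 / 192.1827 ≈ 1.1239 cm (5 s.f.)

1.1239 cm


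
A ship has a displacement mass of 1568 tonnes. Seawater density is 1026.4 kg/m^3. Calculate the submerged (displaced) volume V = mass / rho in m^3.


Formula: V = mass / rho
Step 1 — convert tonnes to kg: 1568 t * 1000 = 1568000 kg
Step 2 — V = 1568000 / 1026.4 ≈ 1527.7 m^3 (5 s.f.)

1527.7 m^3


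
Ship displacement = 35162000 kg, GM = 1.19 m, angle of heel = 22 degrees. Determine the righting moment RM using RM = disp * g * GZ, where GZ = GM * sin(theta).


Formula: GZ = GM * sin(theta); RM = disp * g * GZ
Step 1 — GZ = 1.19 * sin(22°) = 1.19 * 0.374607 = 0.445782 m
Step 2 — RM = 35162000 * 9.81 * 0.445782 ≈ 153770000 N·m (5 s.f.)

153770000 N·m


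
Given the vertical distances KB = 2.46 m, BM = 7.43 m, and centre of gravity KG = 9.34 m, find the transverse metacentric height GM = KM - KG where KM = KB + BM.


Formula: GM = KB + BM - KG
Step 1 — KM = KB + BM = 2.46 + 7.43 = 9.89 m
Step 2 — GM = KM - KG = 9.89 - 9.34 = 0.55 m

0.55 m


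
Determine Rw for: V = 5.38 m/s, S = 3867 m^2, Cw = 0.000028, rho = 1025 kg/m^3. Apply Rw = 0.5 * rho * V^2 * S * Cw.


Formula: Rw = 0.5 * rho * V^2 * S * Cw
Step 1 — V^2 = 5.38^2 = 28.9444
Step 2 — 0.5 * rho * V^2 = 0.5 * 1025 * 28.9444 = 14834.005
Step 3 — Rw = 14834.005 * 3867 * 0.000028 ≈ 1606.2 N (5 s.f.)

1606.2 N


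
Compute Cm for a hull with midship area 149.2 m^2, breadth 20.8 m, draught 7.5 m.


Formula: Cm = Am / (B * T)
Step 1 — B * T = 20.8 * 7.5 = 156.0 m^2
Step 2 — Cm = 149.2 / 156.0 ≈ 0.95641 (5 s.f.)

0.95641


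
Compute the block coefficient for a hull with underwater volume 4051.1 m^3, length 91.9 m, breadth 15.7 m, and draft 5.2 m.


Formula: Cb = V / (L * B * T)
Step 1 — L * B * T = 91.9 * 15.7 * 5.2 = 7502.716 m^3
Step 2 — Cb = 4051.1 / 7502.716 ≈ 0.53995 (5 s.f.)

0.53995


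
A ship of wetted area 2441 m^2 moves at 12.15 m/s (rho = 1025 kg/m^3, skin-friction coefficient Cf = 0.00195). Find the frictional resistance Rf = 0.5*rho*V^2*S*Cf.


Formula: Rf = 0.5 * rho * V^2 * S * Cf
Step 1 — V^2 = 12.15^2 = 147.6225
Step 2 — 0.5 * rho * V^2 = 0.5 * 1025 * 147.6225 = 75656.53125
Step 3 — Rf = 75656.53125 * 2441 * 0.00195 ≈ 360120 N (5 s.f.)

360120 N


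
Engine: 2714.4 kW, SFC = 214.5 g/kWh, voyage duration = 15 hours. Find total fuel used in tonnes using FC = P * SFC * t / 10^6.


Formula: FC (tonnes) = P * SFC * t / 1,000,000
Step 1 — P * SFC * t = 2714.4 * 214.5 * 15 = 8733582.0 g
Step 2 — FC (tonnes) = 8733582.0 / 1,000,000 ≈ 8.7336 tonnes (5 s.f.)

8.7336 tonnes


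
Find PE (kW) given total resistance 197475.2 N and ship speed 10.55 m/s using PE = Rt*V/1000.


Formula: PE = Rt * V / 1000 (kW)
Step 1 — PE (W) = 197475.2 * 10.55 = 2083363.36 W
Step 2 — PE (kW) = 2083363.36 / 1000 ≈ 2083.4 kW (5 s.f.)

2083.4 kW


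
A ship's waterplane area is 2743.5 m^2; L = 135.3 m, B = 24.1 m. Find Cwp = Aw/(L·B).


Formula: Cwp = Aw / (L * B)
Step 1 — L * B = 135.3 * 24.1 = 3260.73 m^2
Step 2 — Cwp = 2743.5 / 3260.73 ≈ 0.84138 (5 s.f.)

0.84138
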